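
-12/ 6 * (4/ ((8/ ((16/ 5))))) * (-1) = 16/ 5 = 3.20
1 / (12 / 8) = 2 / 3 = 0.67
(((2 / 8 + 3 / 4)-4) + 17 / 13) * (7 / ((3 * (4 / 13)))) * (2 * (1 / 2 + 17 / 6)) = -770 / 9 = -85.56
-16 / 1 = -16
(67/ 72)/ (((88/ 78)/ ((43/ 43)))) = 871/ 1056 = 0.82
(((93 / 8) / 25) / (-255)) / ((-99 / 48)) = 62 / 70125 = 0.00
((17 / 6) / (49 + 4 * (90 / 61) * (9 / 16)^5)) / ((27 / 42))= 951451648 / 10649648151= 0.09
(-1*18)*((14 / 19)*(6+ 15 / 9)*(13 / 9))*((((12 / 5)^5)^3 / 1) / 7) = -6142265934401765376 / 579833984375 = -10593145.80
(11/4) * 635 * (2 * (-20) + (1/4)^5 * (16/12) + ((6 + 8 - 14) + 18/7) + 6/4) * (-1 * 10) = 6745589125/10752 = 627379.94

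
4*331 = 1324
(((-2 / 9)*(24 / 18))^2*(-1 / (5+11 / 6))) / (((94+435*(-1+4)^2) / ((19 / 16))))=-8 / 2102193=-0.00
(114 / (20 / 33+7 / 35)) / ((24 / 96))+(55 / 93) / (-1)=367895 / 651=565.12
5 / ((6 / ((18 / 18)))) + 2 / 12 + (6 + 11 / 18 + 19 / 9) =175 / 18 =9.72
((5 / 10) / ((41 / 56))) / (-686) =-2 / 2009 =-0.00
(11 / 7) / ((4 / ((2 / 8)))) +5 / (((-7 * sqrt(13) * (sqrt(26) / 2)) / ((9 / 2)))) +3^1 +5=907 / 112- 45 * sqrt(2) / 182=7.75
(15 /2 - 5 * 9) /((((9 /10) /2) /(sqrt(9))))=-250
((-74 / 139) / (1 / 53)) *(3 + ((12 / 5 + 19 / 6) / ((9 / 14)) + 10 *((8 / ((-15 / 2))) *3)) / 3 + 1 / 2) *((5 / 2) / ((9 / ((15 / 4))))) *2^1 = 33993935 / 135108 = 251.61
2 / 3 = 0.67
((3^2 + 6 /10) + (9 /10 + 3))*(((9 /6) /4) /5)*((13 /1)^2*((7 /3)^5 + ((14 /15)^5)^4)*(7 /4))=27306806215829347729572333283 /1313681671142578125000000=20786.47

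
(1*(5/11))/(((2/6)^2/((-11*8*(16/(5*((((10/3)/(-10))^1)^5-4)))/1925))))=279936/1873025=0.15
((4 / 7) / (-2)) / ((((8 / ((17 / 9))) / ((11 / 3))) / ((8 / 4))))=-187 / 378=-0.49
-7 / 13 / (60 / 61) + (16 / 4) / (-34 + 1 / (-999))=-17620789 / 26494260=-0.67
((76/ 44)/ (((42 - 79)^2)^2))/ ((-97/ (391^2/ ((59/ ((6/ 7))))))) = -17428434/ 825888402031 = -0.00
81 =81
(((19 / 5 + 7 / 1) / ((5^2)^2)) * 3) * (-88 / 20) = -3564 / 15625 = -0.23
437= 437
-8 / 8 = -1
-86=-86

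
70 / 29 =2.41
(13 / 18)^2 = 169 / 324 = 0.52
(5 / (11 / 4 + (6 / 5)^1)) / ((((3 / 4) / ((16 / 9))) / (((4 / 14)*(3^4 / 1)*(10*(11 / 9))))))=848.70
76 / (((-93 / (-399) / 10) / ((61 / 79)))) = 6165880 / 2449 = 2517.71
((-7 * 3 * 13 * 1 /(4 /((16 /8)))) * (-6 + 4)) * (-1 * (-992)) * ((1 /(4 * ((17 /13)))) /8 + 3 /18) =877331 /17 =51607.71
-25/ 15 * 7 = -35/ 3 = -11.67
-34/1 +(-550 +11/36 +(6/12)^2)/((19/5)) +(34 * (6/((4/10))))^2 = 44446561/171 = 259921.41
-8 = -8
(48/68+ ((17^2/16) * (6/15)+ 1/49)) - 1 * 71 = -2100783/33320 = -63.05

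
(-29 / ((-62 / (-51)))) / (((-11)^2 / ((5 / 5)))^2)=-1479 / 907742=-0.00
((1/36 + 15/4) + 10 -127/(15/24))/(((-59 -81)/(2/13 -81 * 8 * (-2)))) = 1436294/819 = 1753.72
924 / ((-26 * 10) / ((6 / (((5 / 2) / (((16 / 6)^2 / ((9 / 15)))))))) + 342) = 19712 / 7101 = 2.78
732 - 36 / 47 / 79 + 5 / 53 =144066205 / 196789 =732.08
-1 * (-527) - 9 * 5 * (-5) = 752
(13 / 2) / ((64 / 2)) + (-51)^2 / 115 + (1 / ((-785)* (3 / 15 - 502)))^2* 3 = 26061769998099751 / 1142032443547840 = 22.82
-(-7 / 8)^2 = -49 / 64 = -0.77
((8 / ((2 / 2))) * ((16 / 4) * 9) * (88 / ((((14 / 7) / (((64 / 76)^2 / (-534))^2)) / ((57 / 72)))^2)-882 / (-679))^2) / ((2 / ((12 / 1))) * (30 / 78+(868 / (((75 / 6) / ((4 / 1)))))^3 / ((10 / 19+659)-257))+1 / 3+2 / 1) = 228402400885349640874886142789852187993388300000000 / 4171492499538544244418744999098872718847938225801703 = 0.05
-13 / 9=-1.44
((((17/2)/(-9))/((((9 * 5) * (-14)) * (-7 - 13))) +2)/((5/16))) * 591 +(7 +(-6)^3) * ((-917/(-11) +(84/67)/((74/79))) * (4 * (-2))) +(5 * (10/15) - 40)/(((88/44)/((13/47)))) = 400228316705188/2752619625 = 145399.06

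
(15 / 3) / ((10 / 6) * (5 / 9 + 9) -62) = -135 / 1244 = -0.11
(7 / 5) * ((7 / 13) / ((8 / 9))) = 441 / 520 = 0.85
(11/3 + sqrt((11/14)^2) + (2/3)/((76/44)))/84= 429/7448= 0.06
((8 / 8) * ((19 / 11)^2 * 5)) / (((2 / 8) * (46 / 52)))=187720 / 2783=67.45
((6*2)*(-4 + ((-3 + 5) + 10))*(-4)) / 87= -128 / 29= -4.41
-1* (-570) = 570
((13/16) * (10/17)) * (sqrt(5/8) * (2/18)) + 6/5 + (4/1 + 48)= 53.24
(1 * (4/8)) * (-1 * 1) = -1/2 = -0.50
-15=-15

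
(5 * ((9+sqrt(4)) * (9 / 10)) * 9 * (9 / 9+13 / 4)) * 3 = 45441 / 8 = 5680.12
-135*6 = -810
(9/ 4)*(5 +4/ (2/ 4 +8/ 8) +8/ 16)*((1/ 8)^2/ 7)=21/ 512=0.04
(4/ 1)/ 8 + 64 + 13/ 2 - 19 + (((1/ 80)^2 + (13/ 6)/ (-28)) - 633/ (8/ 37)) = -386494379/ 134400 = -2875.70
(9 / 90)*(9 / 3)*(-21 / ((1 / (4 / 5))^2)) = -504 / 125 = -4.03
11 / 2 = 5.50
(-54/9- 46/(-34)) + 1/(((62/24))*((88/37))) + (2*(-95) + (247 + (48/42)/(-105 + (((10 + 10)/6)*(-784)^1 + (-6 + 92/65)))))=2263008428221/43092382102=52.52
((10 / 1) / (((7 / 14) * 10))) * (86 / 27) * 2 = 344 / 27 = 12.74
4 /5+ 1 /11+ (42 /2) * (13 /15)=210 /11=19.09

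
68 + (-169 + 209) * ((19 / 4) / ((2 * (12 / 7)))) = 1481 / 12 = 123.42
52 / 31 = 1.68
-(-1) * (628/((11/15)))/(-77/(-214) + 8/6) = 6047640/11957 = 505.78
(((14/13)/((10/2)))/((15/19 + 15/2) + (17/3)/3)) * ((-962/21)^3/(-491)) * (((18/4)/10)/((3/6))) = 7807045584/2093734475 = 3.73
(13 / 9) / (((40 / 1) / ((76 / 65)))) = 19 / 450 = 0.04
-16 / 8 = -2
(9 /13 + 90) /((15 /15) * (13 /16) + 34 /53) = 111088 /1781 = 62.37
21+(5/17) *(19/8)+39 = 8255/136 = 60.70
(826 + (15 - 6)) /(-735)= -1.14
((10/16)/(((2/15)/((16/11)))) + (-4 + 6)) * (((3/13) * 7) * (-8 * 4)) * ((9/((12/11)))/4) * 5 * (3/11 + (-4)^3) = 42838110/143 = 299567.20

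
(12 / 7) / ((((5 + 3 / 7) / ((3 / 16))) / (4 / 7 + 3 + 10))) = 45 / 56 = 0.80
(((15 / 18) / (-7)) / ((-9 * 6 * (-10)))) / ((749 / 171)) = -19 / 377496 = -0.00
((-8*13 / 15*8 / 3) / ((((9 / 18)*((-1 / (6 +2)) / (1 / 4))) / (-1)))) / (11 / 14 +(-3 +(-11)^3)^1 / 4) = 23296 / 104805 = 0.22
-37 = -37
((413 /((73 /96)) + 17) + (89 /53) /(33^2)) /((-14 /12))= -4719993820 /9831129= -480.11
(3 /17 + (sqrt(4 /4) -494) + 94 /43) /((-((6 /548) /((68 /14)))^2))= 610333044736 /6321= 96556406.38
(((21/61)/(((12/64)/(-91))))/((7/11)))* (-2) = 32032/61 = 525.11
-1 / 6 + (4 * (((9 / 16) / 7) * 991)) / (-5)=-26827 / 420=-63.87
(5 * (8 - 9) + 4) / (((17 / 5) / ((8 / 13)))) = -40 / 221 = -0.18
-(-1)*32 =32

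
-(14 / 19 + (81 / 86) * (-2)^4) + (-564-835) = -1155897 / 817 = -1414.81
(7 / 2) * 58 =203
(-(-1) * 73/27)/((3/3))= 73/27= 2.70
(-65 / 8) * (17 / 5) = -221 / 8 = -27.62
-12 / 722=-6 / 361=-0.02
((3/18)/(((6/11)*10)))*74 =407/180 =2.26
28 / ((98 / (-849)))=-1698 / 7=-242.57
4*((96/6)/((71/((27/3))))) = 576/71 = 8.11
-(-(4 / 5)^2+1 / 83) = 1303 / 2075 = 0.63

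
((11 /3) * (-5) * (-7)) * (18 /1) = 2310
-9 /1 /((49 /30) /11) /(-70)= 297 /343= 0.87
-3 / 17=-0.18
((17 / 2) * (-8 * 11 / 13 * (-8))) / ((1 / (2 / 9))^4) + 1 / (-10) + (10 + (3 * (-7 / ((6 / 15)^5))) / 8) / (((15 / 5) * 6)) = -2765065393 / 218350080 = -12.66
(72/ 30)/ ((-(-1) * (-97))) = -12/ 485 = -0.02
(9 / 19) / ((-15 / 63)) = -189 / 95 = -1.99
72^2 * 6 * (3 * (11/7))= 1026432/7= 146633.14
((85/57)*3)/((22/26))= 1105/209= 5.29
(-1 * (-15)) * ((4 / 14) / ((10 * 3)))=1 / 7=0.14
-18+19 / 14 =-233 / 14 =-16.64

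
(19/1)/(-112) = -19/112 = -0.17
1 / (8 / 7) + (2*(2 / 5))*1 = 67 / 40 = 1.68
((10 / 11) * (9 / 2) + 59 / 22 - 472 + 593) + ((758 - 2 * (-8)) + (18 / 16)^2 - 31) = 613915 / 704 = 872.04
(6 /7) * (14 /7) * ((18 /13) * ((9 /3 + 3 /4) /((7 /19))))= 15390 /637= 24.16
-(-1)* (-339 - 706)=-1045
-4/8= -1/2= -0.50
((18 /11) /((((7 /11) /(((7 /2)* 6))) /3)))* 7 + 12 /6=1136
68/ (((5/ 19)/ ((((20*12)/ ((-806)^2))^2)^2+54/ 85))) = 164.16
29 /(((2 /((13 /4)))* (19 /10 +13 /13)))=65 /4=16.25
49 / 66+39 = 2623 / 66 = 39.74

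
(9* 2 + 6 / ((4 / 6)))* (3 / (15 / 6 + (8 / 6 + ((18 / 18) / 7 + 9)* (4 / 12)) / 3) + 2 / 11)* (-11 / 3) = -46404 / 499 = -92.99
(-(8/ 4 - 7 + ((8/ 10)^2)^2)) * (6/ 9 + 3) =16.83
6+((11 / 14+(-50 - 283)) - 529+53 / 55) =-657773 / 770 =-854.25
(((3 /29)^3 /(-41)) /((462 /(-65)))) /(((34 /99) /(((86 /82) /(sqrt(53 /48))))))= 226395*sqrt(159) /258573812063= 0.00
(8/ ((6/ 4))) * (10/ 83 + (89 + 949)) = 1378624/ 249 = 5536.64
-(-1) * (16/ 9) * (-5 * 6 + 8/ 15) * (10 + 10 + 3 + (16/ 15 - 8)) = -1704352/ 2025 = -841.66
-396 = -396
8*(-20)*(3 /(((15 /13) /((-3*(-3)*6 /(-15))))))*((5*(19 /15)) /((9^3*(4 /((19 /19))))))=3952 /1215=3.25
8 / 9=0.89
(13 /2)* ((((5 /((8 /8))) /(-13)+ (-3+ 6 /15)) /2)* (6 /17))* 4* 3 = -3492 /85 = -41.08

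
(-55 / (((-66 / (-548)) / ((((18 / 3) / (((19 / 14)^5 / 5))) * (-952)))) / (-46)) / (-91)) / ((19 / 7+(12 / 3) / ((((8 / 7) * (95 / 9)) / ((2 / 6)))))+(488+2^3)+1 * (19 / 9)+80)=29040095153664000 / 11780945289919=2465.01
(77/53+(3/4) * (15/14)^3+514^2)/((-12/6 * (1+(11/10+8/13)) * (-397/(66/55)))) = 5993972106135/40761971824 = 147.05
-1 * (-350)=350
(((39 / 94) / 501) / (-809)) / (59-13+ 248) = -0.00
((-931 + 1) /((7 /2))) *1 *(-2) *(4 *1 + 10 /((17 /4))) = 401760 /119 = 3376.13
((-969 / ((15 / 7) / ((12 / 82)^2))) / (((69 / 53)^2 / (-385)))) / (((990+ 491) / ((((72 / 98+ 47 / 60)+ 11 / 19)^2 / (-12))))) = -4287595698067 / 7877423005200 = -0.54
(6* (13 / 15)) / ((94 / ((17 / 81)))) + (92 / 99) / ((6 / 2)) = 67291 / 209385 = 0.32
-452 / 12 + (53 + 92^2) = 25438 / 3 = 8479.33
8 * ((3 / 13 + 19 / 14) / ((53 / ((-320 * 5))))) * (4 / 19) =-7398400 / 91637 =-80.74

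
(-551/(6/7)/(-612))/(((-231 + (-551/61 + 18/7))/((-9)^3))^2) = 9.90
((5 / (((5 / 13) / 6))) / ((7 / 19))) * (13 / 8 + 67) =406809 / 28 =14528.89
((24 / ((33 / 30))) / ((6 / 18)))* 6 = 392.73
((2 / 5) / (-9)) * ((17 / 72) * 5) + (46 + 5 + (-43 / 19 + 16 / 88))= 3309023 / 67716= 48.87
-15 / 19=-0.79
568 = 568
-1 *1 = -1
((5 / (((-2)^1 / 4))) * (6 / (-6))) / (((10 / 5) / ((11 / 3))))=55 / 3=18.33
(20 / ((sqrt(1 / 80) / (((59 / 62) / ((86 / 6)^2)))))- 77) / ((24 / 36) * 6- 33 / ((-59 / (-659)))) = 649 / 3073- 1253160 * sqrt(5) / 1232989009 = 0.21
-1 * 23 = -23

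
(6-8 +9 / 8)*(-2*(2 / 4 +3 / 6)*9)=63 / 4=15.75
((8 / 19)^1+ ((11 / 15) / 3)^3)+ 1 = 2485664 / 1731375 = 1.44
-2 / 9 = -0.22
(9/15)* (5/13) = 3/13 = 0.23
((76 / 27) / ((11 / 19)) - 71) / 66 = -19643 / 19602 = -1.00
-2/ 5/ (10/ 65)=-13/ 5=-2.60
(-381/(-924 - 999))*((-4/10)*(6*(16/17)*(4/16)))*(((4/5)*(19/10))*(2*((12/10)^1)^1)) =-2779776/6810625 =-0.41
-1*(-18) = 18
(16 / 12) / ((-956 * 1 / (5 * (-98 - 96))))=970 / 717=1.35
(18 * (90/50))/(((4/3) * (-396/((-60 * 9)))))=729/22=33.14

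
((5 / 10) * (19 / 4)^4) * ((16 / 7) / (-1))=-130321 / 224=-581.79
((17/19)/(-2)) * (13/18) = -221/684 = -0.32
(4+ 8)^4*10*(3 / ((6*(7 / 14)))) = 207360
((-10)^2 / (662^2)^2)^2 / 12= 625 / 27664649924304580577472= 0.00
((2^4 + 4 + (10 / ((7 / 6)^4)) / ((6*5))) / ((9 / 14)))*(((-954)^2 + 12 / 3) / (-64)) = -1378035445 / 3087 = -446399.56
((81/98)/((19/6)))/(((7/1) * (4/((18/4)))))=2187/52136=0.04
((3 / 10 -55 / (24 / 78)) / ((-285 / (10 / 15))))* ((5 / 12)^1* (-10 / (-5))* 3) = 3569 / 3420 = 1.04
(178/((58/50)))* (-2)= -8900/29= -306.90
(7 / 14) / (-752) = -1 / 1504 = -0.00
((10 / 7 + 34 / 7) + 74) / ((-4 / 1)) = -281 / 14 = -20.07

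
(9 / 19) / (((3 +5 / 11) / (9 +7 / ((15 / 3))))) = 2574 / 1805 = 1.43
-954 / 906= -159 / 151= -1.05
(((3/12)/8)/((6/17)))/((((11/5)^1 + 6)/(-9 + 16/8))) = -595/7872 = -0.08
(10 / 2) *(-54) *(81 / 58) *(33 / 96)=-120285 / 928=-129.62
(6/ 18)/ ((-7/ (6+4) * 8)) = -5/ 84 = -0.06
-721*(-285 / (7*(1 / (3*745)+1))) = 65608425 / 2236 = 29341.87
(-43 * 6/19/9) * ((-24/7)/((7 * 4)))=172/931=0.18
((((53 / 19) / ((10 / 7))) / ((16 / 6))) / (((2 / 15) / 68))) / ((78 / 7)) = 33.51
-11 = -11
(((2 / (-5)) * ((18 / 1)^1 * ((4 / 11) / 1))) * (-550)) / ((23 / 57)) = 3568.70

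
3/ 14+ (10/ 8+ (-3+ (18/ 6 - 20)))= -519/ 28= -18.54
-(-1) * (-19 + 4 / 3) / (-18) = 53 / 54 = 0.98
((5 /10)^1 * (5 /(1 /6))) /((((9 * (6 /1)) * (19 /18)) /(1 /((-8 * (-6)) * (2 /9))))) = 15 /608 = 0.02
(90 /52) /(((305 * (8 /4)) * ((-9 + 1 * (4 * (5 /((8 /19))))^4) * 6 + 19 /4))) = 18 /193770724433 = 0.00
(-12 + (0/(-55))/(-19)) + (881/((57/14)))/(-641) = -450778/36537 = -12.34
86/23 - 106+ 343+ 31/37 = 205582/851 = 241.58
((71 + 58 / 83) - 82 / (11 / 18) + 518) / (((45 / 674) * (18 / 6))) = 93435946 / 41085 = 2274.21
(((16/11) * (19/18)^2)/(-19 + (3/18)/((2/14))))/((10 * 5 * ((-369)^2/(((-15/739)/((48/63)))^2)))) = -0.00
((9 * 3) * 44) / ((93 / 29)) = 11484 / 31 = 370.45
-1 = -1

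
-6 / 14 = -3 / 7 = -0.43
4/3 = 1.33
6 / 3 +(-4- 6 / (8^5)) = -32771 / 16384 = -2.00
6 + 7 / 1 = 13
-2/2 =-1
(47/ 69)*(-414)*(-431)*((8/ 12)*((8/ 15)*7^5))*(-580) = -1263785289088/ 3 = -421261763029.33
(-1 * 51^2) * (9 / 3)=-7803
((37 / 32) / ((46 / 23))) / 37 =1 / 64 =0.02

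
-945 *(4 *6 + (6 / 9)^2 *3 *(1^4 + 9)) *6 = -211680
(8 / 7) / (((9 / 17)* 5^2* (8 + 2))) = 68 / 7875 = 0.01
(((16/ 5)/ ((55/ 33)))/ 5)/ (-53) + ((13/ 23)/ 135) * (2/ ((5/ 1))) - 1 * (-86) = 353791832/ 4114125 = 85.99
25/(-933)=-25/933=-0.03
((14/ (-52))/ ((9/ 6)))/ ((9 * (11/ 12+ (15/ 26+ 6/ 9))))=-28/ 3033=-0.01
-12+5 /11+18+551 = 6132 /11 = 557.45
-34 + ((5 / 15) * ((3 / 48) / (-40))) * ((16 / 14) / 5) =-285601 / 8400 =-34.00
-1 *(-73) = 73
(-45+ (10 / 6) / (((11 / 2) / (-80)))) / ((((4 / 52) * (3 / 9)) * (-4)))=29705 / 44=675.11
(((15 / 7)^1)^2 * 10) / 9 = 250 / 49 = 5.10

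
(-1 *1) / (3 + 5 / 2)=-2 / 11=-0.18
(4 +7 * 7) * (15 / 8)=795 / 8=99.38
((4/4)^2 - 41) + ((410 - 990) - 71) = -691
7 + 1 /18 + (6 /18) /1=133 /18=7.39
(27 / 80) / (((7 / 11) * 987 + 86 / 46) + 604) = 759 / 2775040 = 0.00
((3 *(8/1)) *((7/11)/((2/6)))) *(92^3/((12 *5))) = 32704896/55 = 594634.47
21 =21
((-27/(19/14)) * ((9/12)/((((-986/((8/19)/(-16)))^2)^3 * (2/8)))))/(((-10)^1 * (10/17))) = 567/154610061621182297574130278400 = 0.00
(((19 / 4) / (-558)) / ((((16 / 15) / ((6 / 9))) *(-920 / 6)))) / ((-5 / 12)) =-19 / 228160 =-0.00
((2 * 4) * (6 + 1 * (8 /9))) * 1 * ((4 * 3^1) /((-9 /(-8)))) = 15872 /27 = 587.85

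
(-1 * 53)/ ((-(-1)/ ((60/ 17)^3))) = -11448000/ 4913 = -2330.14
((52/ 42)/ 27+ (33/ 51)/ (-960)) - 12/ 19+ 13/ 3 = 219589619/ 58605120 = 3.75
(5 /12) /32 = 5 /384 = 0.01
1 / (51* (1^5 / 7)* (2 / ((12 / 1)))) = 14 / 17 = 0.82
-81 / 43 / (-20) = 81 / 860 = 0.09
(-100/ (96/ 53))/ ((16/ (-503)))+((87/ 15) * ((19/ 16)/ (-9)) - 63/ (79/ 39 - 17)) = 731237381/ 420480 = 1739.05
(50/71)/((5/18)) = 2.54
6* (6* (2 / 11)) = 72 / 11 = 6.55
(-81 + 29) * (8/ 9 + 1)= -884/ 9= -98.22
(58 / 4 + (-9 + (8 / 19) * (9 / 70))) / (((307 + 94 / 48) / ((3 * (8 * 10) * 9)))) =38294208 / 986195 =38.83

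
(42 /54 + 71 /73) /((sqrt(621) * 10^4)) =sqrt(69) /1182600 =0.00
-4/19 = -0.21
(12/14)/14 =0.06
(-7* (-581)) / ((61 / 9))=36603 / 61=600.05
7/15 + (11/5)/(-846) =0.46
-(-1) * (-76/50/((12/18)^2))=-171/50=-3.42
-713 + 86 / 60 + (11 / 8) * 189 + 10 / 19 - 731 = -2695337 / 2280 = -1182.17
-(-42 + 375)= -333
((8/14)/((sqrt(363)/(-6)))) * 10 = -80 * sqrt(3)/77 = -1.80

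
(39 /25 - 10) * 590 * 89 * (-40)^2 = -709095040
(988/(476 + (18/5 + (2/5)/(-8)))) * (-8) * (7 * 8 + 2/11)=-32564480/35167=-926.00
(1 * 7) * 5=35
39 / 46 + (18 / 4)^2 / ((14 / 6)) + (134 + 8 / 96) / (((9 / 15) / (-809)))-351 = -524916193 / 2898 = -181130.50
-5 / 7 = -0.71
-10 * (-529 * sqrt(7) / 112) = 2645 * sqrt(7) / 56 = 124.96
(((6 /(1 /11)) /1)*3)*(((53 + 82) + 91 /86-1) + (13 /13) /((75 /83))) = 28982679 /1075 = 26960.63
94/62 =47/31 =1.52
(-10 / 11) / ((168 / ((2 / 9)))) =-5 / 4158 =-0.00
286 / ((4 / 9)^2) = 11583 / 8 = 1447.88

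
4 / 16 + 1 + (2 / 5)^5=15753 / 12500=1.26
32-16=16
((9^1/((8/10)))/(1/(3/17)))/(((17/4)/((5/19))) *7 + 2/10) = 45/2567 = 0.02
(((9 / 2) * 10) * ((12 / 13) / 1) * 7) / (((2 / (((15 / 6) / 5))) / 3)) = 2835 / 13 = 218.08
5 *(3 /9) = 5 /3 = 1.67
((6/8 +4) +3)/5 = 1.55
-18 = -18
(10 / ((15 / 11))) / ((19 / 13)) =286 / 57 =5.02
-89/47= -1.89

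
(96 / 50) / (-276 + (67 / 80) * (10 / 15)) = -1152 / 165265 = -0.01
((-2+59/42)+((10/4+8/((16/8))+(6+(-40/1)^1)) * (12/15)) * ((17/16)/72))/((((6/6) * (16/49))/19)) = -493297/9216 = -53.53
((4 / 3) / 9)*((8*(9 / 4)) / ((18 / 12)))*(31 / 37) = 496 / 333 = 1.49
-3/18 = -1/6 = -0.17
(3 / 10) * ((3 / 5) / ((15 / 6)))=9 / 125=0.07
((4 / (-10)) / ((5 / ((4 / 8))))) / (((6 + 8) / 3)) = -3 / 350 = -0.01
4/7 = 0.57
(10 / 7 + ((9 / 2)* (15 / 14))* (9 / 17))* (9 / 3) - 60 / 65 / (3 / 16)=7.02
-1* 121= -121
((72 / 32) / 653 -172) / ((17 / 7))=-70.82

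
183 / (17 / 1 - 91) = -183 / 74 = -2.47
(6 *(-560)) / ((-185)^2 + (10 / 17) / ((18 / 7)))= -25704 / 261823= -0.10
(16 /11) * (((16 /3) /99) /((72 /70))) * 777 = 580160 /9801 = 59.19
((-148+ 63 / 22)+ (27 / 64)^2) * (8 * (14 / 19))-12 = -866.49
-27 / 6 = -9 / 2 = -4.50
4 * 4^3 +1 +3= 260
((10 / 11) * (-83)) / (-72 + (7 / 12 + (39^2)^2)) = -1992 / 61072957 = -0.00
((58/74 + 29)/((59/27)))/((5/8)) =238032/10915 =21.81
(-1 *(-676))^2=456976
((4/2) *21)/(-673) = -42/673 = -0.06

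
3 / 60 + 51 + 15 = 1321 / 20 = 66.05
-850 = -850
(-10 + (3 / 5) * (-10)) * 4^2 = -256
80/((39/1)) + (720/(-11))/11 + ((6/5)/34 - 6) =-3956533/401115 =-9.86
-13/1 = -13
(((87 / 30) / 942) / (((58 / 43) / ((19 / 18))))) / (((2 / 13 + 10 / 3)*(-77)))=-10621 / 1183754880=-0.00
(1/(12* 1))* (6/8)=1/16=0.06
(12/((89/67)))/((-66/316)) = -42344/979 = -43.25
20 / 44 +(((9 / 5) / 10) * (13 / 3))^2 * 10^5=669245 / 11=60840.45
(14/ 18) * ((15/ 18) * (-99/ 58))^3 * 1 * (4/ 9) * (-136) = 19798625/ 146334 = 135.30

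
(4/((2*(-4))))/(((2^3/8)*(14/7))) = -1/4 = -0.25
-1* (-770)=770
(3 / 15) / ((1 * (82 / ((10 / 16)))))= 1 / 656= 0.00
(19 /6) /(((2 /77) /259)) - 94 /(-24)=94741 /3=31580.33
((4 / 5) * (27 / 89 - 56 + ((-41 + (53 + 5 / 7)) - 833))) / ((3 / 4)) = -8731792 / 9345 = -934.38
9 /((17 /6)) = 54 /17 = 3.18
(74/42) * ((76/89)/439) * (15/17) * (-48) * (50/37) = -912000/4649449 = -0.20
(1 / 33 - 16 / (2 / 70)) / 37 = -18479 / 1221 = -15.13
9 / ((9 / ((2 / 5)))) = 0.40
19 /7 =2.71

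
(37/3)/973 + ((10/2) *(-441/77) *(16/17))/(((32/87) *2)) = -79967519/2183412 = -36.63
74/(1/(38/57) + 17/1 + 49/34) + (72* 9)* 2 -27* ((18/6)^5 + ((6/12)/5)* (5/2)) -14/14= -7144817/1356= -5269.04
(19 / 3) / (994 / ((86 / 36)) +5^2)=817 / 56901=0.01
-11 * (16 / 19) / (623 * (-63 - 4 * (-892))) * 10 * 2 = -704 / 8297737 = -0.00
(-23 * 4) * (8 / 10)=-368 / 5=-73.60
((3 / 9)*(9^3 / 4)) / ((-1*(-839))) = 243 / 3356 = 0.07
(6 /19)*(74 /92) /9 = 37 /1311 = 0.03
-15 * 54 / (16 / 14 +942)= -2835 / 3301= -0.86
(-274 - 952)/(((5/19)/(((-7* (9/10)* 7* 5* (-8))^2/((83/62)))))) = -4493998490688/415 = -10828912025.75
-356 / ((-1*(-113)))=-356 / 113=-3.15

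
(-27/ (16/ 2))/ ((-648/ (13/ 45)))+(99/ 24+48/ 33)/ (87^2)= 179183/ 79928640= 0.00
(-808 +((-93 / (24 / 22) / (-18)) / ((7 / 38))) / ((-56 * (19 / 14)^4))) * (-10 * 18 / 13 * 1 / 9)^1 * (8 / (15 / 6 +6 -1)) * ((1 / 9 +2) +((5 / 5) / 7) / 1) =2989.15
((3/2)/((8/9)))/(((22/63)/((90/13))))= 76545/2288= 33.45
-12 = -12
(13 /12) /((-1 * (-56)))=13 /672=0.02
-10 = -10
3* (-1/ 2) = -3/ 2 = -1.50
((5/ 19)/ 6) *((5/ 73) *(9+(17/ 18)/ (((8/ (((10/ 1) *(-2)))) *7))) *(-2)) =-54575/ 1048572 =-0.05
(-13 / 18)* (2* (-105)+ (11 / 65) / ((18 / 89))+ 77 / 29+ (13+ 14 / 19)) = 124273831 / 892620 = 139.22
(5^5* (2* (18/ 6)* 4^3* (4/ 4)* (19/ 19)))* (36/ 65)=8640000/ 13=664615.38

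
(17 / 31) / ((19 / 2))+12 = 7102 / 589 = 12.06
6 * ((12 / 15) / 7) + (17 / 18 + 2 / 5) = 1279 / 630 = 2.03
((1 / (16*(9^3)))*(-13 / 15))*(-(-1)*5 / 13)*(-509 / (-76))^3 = -131872229 / 15360648192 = -0.01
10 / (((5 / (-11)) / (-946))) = 20812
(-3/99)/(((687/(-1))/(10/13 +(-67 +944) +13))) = 3860/98241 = 0.04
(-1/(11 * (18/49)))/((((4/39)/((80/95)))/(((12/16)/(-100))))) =637/41800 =0.02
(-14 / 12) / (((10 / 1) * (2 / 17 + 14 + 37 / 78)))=-1547 / 193490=-0.01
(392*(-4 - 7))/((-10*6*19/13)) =14014/285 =49.17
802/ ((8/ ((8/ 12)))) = 401/ 6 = 66.83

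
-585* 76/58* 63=-1400490/29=-48292.76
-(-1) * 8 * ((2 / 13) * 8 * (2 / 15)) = 256 / 195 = 1.31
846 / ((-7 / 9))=-7614 / 7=-1087.71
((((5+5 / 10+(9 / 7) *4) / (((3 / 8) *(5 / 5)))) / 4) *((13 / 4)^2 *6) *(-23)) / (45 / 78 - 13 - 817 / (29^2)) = 6331989079 / 8200780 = 772.12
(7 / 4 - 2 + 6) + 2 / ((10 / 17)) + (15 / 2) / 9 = 599 / 60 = 9.98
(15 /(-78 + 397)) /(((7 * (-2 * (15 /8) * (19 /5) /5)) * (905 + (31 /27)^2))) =-36450 /14015886731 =-0.00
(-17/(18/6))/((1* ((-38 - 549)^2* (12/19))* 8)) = -323/99235872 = -0.00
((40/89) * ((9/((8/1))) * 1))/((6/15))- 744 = -132207/178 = -742.74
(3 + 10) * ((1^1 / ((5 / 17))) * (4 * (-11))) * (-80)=155584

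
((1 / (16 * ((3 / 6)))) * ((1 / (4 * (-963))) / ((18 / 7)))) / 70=-1 / 5546880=-0.00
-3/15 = -1/5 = -0.20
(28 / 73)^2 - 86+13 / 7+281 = 7348850 / 37303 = 197.00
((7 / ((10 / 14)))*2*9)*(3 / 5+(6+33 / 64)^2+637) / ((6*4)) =2047341471 / 409600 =4998.39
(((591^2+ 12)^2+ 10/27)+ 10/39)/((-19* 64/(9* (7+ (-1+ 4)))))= -214119827736095/23712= -9030019725.71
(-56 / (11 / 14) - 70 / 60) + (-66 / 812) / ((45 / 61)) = -72.55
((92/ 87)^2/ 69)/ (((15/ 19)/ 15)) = 6992/ 22707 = 0.31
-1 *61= -61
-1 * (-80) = 80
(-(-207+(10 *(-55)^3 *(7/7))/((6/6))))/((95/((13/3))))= 21631441/285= 75899.79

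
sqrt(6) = 2.45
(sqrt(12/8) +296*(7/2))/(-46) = -518/23 - sqrt(6)/92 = -22.55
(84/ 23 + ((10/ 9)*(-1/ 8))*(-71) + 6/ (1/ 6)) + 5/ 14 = 49.87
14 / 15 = 0.93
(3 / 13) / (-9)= -1 / 39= -0.03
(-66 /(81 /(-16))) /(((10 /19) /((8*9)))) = 26752 /15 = 1783.47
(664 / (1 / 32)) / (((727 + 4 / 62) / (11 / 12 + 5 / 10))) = 2799424 / 67617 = 41.40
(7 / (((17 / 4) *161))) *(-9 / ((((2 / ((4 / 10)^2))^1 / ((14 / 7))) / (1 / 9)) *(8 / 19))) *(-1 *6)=228 / 9775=0.02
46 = 46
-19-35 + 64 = 10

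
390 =390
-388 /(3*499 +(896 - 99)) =-194 /1147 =-0.17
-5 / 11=-0.45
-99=-99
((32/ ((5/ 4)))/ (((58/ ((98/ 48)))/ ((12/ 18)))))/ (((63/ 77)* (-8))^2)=5929/ 422820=0.01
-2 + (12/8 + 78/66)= 15/22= 0.68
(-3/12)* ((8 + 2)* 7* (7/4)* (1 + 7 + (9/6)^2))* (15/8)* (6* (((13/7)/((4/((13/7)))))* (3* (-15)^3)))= 15785128125/512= 30830328.37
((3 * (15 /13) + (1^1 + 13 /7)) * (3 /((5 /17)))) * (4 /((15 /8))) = 12512 /91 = 137.49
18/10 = 1.80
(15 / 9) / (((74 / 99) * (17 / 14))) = 1155 / 629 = 1.84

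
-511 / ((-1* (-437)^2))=511 / 190969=0.00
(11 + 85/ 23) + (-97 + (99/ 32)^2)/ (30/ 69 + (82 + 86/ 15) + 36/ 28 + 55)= 115770470657/ 8216256512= 14.09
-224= -224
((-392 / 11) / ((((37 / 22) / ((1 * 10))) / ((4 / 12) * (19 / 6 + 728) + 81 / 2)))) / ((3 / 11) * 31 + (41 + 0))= -6893810 / 5661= -1217.77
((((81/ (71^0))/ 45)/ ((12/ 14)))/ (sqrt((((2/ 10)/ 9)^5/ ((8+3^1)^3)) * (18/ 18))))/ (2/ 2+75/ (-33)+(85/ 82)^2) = -128142630 * sqrt(55)/ 181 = -5250448.50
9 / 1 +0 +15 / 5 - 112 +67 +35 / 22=-691 / 22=-31.41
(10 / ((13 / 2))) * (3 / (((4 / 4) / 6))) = 360 / 13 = 27.69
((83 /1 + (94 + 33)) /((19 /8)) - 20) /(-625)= -52 /475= -0.11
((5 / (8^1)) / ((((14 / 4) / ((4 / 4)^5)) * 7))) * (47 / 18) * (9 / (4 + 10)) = 235 / 5488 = 0.04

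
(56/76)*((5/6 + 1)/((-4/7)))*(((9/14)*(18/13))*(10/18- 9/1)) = 231/13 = 17.77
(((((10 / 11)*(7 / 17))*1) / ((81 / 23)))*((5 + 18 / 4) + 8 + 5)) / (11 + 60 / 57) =76475 / 385407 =0.20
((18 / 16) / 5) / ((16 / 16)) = 9 / 40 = 0.22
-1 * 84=-84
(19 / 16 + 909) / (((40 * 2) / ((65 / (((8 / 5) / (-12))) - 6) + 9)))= -14111547 / 2560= -5512.32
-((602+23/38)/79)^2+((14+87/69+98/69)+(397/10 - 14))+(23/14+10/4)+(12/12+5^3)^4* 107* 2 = 1173909087556352952247/21763989660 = 53938138452.34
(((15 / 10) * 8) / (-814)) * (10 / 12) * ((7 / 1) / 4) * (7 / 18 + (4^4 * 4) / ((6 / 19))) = -2043125 / 29304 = -69.72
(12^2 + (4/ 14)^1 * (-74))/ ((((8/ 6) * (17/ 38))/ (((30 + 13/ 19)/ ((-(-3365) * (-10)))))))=-75207/ 400435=-0.19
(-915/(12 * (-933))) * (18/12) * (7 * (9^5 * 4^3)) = 1008556920/311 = 3242948.30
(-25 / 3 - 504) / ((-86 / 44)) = 33814 / 129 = 262.12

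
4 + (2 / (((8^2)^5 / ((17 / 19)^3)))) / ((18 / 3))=88377542054705 / 22094385512448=4.00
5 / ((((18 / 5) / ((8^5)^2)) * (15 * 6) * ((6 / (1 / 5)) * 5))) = 134217728 / 1215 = 110467.27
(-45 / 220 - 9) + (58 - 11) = 1663 / 44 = 37.80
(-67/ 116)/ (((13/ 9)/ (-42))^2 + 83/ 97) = -232150779/ 344397185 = -0.67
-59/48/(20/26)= -767/480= -1.60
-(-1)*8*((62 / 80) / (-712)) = -31 / 3560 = -0.01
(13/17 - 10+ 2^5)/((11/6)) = 2322/187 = 12.42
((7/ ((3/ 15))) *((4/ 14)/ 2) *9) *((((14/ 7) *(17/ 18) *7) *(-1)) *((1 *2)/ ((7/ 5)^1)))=-850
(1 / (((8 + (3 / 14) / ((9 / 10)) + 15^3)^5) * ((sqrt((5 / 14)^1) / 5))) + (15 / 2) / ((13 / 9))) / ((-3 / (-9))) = 15.58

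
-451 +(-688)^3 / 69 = -325691791 / 69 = -4720170.88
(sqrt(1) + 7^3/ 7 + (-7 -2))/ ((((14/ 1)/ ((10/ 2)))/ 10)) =1025/ 7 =146.43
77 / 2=38.50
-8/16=-1/2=-0.50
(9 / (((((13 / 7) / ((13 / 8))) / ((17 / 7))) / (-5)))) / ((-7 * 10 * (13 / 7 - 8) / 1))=-153 / 688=-0.22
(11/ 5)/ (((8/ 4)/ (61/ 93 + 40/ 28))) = 2.29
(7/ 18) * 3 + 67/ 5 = 14.57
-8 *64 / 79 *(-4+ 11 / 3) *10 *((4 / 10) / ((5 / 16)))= 32768 / 1185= 27.65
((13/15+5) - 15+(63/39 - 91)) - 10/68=-654149/6630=-98.67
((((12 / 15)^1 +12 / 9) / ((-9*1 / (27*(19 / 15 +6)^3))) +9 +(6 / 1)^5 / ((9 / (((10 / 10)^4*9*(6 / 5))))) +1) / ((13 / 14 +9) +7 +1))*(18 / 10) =1626685508 / 2353125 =691.29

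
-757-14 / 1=-771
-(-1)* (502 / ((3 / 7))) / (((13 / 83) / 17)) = 4958254 / 39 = 127134.72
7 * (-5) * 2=-70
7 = 7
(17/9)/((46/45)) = 85/46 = 1.85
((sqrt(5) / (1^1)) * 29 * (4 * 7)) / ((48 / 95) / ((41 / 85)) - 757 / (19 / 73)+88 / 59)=-0.62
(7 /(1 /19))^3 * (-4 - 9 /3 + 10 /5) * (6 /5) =-14115822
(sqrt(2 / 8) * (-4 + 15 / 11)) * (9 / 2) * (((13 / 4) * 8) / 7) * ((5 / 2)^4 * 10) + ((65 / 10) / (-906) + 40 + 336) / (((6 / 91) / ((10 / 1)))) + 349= 81651921497 / 1674288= 48768.15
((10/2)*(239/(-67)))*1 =-1195/67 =-17.84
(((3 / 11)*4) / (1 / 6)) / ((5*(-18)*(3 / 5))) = -4 / 33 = -0.12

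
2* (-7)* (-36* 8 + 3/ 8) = 16107/ 4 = 4026.75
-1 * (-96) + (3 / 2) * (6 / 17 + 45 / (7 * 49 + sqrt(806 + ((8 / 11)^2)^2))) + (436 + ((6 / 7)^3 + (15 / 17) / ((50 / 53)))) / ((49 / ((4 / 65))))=30905478400544054081 / 317705605927432450 - 49005 * sqrt(1311638) / 3421388534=97.26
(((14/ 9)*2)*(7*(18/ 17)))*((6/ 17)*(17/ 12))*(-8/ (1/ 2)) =-3136/ 17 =-184.47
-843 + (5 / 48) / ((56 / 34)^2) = -842.96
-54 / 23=-2.35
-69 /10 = -6.90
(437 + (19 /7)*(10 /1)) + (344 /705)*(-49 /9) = 20496913 /44415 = 461.49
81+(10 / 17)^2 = 23509 / 289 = 81.35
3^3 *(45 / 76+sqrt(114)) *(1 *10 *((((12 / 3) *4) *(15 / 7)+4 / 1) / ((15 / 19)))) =54270 / 7+91656 *sqrt(114) / 7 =147555.47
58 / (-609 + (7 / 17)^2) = -8381 / 87976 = -0.10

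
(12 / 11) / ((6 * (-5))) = -0.04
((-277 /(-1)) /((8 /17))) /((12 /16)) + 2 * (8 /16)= 4715 /6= 785.83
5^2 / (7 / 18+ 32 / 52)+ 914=938.89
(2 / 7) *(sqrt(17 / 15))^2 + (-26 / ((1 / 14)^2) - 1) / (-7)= 10927 / 15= 728.47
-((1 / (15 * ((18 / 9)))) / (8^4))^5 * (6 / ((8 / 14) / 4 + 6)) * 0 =0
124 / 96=31 / 24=1.29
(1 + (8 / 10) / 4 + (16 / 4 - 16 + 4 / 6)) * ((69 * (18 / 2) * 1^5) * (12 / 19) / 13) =-305.72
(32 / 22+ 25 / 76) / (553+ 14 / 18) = 1917 / 595232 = 0.00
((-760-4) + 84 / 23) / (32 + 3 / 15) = -87440 / 3703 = -23.61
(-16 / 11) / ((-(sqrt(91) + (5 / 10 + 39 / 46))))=-5704 / 259479 + 4232 * sqrt(91) / 259479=0.13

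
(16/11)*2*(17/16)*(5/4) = 85/22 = 3.86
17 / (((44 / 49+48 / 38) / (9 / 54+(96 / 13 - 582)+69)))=-623979475 / 156936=-3976.01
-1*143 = -143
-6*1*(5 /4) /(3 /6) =-15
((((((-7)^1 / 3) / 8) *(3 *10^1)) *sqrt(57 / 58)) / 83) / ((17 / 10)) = -175 *sqrt(3306) / 163676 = -0.06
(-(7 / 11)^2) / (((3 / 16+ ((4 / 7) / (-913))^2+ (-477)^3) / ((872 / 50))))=115386451264 / 1773179749399176725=0.00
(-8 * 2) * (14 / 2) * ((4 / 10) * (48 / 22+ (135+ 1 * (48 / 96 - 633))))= 1220464 / 55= 22190.25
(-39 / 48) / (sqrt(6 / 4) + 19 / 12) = -741 / 580 + 117 * sqrt(6) / 290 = -0.29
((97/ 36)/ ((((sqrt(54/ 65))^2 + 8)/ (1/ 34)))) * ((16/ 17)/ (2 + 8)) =1261/ 1492974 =0.00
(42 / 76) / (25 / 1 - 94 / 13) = 13 / 418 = 0.03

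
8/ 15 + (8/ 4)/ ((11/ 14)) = 508/ 165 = 3.08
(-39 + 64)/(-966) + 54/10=25957/4830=5.37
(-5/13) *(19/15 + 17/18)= -199/234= -0.85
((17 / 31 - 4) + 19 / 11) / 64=-147 / 5456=-0.03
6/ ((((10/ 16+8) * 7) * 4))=4/ 161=0.02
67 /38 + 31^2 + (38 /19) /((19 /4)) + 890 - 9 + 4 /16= 1844.43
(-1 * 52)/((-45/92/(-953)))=-4559152/45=-101314.49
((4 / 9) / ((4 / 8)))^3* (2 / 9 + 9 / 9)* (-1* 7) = -39424 / 6561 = -6.01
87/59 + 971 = 57376/59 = 972.47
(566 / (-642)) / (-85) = 283 / 27285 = 0.01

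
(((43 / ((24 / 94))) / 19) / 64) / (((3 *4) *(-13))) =-0.00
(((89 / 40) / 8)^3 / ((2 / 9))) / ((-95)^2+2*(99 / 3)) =6344721 / 595787776000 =0.00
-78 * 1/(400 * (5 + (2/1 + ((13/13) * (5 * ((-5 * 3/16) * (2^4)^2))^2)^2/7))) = -273/414720000009800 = -0.00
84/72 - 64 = -377/6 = -62.83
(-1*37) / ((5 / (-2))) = 74 / 5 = 14.80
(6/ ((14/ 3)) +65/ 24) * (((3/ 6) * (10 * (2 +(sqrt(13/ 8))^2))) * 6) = 97295/ 224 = 434.35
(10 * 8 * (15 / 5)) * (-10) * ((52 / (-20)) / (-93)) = -2080 / 31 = -67.10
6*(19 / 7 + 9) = 492 / 7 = 70.29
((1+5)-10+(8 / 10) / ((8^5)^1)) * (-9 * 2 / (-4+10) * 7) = 3440619 / 40960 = 84.00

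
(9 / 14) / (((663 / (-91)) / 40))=-60 / 17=-3.53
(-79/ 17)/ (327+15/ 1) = -79/ 5814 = -0.01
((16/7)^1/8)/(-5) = -0.06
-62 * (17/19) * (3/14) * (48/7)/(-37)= 75888/34447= 2.20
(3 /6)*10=5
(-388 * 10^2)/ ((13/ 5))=-194000/ 13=-14923.08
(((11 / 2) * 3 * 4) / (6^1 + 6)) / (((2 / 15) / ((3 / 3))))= 165 / 4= 41.25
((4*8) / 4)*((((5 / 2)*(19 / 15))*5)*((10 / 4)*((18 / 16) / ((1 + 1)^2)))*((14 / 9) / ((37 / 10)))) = 16625 / 444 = 37.44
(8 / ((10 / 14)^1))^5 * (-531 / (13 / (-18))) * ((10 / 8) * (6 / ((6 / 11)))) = 14475709366272 / 8125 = 1781625768.16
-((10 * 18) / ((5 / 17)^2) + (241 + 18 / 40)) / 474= -9289 / 1896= -4.90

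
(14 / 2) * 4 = 28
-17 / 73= -0.23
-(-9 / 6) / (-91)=-3 / 182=-0.02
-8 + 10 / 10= -7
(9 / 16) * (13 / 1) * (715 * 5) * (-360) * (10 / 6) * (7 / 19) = -219594375 / 38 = -5778799.34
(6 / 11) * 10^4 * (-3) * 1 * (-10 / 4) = 450000 / 11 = 40909.09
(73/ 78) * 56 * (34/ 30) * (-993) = -11501588/ 195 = -58982.50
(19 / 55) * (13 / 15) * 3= 247 / 275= 0.90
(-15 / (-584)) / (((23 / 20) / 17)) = 0.38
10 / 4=5 / 2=2.50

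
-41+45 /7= -242 /7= -34.57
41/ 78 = 0.53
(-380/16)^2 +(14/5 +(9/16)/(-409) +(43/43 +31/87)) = 101094407/177915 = 568.22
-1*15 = -15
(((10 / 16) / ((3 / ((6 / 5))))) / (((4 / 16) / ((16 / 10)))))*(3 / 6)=4 / 5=0.80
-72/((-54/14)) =56/3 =18.67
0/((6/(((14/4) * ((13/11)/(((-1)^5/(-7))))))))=0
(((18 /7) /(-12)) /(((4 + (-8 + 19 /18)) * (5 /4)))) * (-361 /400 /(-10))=9747 /1855000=0.01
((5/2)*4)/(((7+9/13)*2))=13/20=0.65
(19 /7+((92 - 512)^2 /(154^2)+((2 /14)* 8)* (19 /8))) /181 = 10898 /153307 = 0.07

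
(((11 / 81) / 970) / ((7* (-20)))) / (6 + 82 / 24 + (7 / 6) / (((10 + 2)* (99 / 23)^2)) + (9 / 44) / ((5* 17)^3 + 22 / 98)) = -60078949524 / 566048432495597275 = -0.00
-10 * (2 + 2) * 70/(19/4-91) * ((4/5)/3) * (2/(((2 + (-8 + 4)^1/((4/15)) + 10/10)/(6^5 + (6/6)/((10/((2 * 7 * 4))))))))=-11227.56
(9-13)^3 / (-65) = 64 / 65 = 0.98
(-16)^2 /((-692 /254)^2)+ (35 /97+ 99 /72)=841345019 /23224904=36.23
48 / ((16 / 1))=3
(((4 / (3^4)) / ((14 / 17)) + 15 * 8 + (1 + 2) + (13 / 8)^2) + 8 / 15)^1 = 22903883 / 181440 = 126.23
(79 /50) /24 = 79 /1200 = 0.07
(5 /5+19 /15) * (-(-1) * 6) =13.60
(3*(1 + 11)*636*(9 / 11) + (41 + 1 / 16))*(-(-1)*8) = 3304251 / 22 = 150193.23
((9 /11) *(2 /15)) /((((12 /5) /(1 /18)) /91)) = 91 /396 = 0.23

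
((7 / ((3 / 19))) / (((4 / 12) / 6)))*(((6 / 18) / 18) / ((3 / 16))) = 2128 / 27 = 78.81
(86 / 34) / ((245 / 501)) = 21543 / 4165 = 5.17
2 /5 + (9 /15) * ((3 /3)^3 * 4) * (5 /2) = 32 /5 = 6.40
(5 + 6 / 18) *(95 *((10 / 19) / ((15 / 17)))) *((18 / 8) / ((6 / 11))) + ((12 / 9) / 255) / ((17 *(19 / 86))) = 308045444 / 247095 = 1246.67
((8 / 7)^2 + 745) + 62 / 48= 879175 / 1176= 747.60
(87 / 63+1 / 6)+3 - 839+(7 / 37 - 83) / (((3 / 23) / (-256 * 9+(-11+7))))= 758598175 / 518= 1464475.24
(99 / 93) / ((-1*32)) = -33 / 992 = -0.03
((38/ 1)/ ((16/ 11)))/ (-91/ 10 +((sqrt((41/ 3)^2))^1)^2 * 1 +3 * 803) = 9405/ 931204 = 0.01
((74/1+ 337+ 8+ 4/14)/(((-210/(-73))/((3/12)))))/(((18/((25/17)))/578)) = 18211675/10584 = 1720.68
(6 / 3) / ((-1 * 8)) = -1 / 4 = -0.25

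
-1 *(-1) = 1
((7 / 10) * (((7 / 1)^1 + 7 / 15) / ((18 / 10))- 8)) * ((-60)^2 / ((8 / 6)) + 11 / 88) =-1965691 / 270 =-7280.34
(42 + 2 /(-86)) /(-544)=-1805 /23392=-0.08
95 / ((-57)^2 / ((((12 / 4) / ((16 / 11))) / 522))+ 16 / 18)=9405 / 81407032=0.00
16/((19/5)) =4.21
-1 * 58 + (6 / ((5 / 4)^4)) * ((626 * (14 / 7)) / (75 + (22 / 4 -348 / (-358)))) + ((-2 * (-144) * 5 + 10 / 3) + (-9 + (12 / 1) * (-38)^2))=1024970298703 / 54688125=18742.10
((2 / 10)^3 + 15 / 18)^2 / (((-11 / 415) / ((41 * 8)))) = -2709883766 / 309375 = -8759.22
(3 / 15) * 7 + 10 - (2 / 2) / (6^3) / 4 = 49243 / 4320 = 11.40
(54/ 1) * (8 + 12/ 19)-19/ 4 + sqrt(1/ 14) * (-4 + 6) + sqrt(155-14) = sqrt(14)/ 7 + sqrt(141) + 35063/ 76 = 473.76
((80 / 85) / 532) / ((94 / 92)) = 184 / 106267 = 0.00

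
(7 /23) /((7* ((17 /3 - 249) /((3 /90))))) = -1 /167900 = -0.00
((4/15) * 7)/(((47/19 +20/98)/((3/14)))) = 1862/12465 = 0.15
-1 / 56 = -0.02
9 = 9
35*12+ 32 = 452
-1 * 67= -67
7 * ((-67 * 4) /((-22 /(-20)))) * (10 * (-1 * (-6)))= -1125600 /11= -102327.27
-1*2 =-2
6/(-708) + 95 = 11209/118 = 94.99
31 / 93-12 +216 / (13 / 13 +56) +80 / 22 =-2659 / 627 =-4.24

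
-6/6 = -1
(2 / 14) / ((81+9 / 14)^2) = 28 / 1306449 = 0.00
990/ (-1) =-990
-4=-4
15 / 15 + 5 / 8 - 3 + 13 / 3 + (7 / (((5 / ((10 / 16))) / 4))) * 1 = 155 / 24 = 6.46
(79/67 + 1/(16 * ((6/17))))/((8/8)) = 8723/6432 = 1.36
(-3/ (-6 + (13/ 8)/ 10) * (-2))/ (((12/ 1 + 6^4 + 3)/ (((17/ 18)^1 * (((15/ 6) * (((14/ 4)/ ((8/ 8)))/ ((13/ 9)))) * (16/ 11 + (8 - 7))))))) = -321300/ 29183297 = -0.01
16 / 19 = 0.84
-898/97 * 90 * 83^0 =-80820/97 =-833.20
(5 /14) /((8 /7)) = 0.31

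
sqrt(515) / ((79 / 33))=33 * sqrt(515) / 79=9.48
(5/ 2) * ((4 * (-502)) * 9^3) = -3659580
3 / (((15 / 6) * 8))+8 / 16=13 / 20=0.65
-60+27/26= -58.96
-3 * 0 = 0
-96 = -96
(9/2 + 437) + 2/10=4417/10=441.70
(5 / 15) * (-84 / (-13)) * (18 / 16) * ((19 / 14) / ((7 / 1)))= 171 / 364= 0.47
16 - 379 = -363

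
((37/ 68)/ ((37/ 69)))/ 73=69/ 4964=0.01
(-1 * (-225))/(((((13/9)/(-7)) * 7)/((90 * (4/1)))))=-729000/13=-56076.92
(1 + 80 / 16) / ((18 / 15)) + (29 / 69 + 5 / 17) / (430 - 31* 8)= 534134 / 106743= 5.00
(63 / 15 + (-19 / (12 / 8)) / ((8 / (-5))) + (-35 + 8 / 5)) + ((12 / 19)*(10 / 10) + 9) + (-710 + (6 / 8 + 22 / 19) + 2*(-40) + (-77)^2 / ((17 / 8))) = 9643361 / 4845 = 1990.37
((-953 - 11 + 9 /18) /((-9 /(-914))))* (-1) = 880639 /9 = 97848.78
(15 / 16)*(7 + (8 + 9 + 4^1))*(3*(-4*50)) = -15750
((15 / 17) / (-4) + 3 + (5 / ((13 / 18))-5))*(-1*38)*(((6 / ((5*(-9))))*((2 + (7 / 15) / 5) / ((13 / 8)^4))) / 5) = 50791755776 / 35504893125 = 1.43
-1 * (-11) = 11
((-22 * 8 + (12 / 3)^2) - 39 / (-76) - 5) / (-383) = 12501 / 29108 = 0.43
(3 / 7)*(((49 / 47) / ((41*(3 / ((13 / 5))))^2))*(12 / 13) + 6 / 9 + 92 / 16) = 21728381 / 7900700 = 2.75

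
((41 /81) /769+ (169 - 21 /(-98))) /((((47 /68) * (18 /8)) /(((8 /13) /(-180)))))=-8027438896 /21579214293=-0.37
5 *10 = 50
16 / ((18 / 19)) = 152 / 9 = 16.89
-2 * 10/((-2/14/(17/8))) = 595/2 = 297.50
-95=-95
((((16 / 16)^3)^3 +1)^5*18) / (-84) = -48 / 7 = -6.86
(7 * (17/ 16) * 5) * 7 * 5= 20825/ 16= 1301.56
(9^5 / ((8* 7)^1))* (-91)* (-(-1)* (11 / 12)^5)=-508760109 / 8192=-62104.51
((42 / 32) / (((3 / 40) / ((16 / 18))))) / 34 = 70 / 153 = 0.46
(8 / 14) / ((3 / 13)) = 52 / 21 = 2.48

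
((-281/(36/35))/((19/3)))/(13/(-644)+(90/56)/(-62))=14024710/14991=935.54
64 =64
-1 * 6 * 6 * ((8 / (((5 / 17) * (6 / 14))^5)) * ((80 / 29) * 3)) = -12218130738688 / 163125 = -74900418.32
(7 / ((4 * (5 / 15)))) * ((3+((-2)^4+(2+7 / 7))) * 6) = 693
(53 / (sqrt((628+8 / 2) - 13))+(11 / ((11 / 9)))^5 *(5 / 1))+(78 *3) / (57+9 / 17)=53 *sqrt(619) / 619+48125598 / 163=295251.20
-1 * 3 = -3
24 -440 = -416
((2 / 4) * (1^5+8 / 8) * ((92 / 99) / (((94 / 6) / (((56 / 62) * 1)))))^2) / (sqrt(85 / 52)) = 13271552 * sqrt(1105) / 196501517685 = 0.00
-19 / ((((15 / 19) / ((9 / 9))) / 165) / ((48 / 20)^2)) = -571824 / 25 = -22872.96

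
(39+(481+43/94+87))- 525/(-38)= 554797/893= 621.27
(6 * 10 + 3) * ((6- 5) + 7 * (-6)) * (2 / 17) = -5166 / 17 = -303.88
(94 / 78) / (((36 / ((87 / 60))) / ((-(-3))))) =1363 / 9360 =0.15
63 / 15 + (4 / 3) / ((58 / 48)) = 769 / 145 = 5.30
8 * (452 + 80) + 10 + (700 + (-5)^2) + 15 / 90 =29947 / 6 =4991.17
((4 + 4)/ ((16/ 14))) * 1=7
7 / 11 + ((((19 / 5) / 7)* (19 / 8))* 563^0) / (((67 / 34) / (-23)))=-14.41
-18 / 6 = -3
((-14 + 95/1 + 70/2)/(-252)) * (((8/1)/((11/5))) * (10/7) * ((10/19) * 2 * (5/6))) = -580000/276507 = -2.10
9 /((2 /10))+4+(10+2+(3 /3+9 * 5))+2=109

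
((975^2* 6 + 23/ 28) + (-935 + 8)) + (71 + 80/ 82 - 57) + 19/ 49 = 45828015689/ 8036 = 5702839.18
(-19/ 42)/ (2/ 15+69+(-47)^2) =-95/ 478408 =-0.00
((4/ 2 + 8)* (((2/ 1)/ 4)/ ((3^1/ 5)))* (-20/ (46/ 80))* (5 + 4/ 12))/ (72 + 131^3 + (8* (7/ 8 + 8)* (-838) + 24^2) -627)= -0.00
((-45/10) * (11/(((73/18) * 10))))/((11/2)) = -81/365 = -0.22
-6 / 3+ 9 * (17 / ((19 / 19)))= 151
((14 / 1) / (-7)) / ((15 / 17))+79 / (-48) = -313 / 80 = -3.91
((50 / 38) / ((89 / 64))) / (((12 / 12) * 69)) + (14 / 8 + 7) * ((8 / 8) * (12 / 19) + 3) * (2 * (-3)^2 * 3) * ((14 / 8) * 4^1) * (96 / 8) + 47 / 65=1093162848563 / 7584135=144138.11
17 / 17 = 1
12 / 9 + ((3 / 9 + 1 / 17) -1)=37 / 51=0.73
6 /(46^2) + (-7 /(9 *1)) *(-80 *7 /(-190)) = -2.29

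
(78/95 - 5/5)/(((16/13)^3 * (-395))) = 37349/153702400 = 0.00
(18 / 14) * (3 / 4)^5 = 2187 / 7168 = 0.31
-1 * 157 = -157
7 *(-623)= -4361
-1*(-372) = 372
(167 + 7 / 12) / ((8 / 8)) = 2011 / 12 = 167.58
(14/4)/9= 7/18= 0.39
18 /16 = 9 /8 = 1.12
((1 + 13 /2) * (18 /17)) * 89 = 12015 /17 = 706.76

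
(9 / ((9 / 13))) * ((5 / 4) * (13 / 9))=845 / 36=23.47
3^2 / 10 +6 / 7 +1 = 193 / 70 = 2.76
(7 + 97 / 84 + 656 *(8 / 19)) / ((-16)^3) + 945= 944.93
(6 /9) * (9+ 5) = 28 /3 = 9.33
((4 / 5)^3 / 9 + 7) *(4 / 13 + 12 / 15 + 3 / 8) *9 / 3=2040323 / 65000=31.39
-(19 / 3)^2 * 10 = -3610 / 9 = -401.11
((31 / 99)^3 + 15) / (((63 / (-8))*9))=-16667744 / 78594219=-0.21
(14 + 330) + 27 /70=24107 /70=344.39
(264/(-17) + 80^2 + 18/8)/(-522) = -434297/35496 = -12.24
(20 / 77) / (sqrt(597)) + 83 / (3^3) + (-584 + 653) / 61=20*sqrt(597) / 45969 + 6926 / 1647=4.22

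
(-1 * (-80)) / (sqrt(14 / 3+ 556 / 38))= 8 * sqrt(627) / 11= 18.21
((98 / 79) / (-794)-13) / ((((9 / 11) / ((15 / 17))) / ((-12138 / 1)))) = 5337683120 / 31363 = 170190.45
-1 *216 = -216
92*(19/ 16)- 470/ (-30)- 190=-781/ 12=-65.08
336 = 336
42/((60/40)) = 28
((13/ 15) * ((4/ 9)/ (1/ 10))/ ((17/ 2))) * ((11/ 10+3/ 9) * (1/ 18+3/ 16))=3913/ 24786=0.16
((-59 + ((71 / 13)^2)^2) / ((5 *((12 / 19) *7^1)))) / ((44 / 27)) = 184420251 / 7997080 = 23.06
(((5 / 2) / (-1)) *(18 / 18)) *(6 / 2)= -15 / 2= -7.50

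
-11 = -11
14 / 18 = 7 / 9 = 0.78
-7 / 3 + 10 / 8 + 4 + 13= 191 / 12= 15.92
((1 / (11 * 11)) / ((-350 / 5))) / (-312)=1 / 2642640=0.00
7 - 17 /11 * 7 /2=35 /22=1.59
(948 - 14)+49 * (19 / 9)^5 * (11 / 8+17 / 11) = 6934.70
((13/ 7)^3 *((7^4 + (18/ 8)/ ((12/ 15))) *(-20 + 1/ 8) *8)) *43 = -105269389.91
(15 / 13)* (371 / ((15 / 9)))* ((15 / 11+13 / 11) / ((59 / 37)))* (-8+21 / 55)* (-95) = 27538723044 / 92807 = 296731.10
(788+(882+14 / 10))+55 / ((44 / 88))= 8907 / 5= 1781.40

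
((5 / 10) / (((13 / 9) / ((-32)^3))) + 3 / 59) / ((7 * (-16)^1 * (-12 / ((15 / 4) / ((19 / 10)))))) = -217496625 / 13057408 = -16.66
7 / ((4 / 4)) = 7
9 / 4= 2.25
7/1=7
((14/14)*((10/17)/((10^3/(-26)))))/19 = -13/16150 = -0.00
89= 89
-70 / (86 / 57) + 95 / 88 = -171475 / 3784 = -45.32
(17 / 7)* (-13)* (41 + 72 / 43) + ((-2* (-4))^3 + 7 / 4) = -1003585 / 1204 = -833.54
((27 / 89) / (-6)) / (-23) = 9 / 4094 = 0.00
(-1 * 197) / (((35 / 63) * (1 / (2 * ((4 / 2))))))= -7092 / 5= -1418.40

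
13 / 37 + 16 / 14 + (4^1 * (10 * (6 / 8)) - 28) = 905 / 259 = 3.49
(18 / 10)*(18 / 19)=162 / 95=1.71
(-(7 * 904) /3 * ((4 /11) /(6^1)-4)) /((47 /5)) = 4113200 /4653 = 883.99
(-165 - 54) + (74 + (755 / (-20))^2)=20481 / 16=1280.06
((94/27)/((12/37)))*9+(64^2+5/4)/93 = 156985/1116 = 140.67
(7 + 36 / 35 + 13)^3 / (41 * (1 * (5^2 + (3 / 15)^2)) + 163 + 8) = 398688256 / 51348815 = 7.76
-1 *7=-7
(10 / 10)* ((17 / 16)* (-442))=-3757 / 8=-469.62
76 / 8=19 / 2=9.50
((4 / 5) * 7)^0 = 1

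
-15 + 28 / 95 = -1397 / 95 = -14.71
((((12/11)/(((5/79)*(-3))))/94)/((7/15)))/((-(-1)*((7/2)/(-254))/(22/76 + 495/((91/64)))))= 13187094276/3981887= 3311.77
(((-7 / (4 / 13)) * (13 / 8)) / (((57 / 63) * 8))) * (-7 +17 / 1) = -124215 / 2432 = -51.08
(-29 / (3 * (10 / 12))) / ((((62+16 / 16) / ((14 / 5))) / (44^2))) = -224576 / 225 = -998.12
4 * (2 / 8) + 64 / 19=83 / 19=4.37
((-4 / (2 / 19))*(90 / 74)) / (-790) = 171 / 2923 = 0.06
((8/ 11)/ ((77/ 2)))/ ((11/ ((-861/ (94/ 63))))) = -61992/ 62557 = -0.99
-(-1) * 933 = 933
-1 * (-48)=48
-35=-35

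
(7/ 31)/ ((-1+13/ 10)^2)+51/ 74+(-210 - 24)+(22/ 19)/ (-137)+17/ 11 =-135531500641/ 591156918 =-229.26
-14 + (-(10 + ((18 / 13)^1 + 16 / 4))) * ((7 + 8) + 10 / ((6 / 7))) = -16546 / 39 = -424.26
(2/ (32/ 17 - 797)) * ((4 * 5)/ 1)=-680/ 13517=-0.05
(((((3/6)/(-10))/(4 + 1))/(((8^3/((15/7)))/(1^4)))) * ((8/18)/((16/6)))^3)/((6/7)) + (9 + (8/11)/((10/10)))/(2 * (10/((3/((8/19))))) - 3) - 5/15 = -27158446201/535265280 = -50.74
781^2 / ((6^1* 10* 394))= 609961 / 23640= 25.80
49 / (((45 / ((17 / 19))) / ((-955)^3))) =-145105913575 / 171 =-848572594.01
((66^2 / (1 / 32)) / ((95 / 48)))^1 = 6690816 / 95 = 70429.64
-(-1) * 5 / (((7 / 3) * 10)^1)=3 / 14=0.21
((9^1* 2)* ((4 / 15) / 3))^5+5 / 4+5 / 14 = 1058129 / 87500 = 12.09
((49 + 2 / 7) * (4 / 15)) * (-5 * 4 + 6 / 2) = -1564 / 7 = -223.43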